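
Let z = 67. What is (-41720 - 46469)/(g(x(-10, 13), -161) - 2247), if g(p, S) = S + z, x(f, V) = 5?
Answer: 88189/2341 ≈ 37.672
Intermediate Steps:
g(p, S) = 67 + S (g(p, S) = S + 67 = 67 + S)
(-41720 - 46469)/(g(x(-10, 13), -161) - 2247) = (-41720 - 46469)/((67 - 161) - 2247) = -88189/(-94 - 2247) = -88189/(-2341) = -88189*(-1/2341) = 88189/2341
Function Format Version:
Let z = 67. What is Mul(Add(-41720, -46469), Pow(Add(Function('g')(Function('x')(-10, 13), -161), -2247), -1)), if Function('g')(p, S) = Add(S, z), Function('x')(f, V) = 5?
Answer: Rational(88189, 2341) ≈ 37.672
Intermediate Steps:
Function('g')(p, S) = Add(67, S) (Function('g')(p, S) = Add(S, 67) = Add(67, S))
Mul(Add(-41720, -46469), Pow(Add(Function('g')(Function('x')(-10, 13), -161), -2247), -1)) = Mul(Add(-41720, -46469), Pow(Add(Add(67, -161), -2247), -1)) = Mul(-88189, Pow(Add(-94, -2247), -1)) = Mul(-88189, Pow(-2341, -1)) = Mul(-88189, Rational(-1, 2341)) = Rational(88189, 2341)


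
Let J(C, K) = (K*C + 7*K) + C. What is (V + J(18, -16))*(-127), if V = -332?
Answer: 90678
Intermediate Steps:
J(C, K) = C + 7*K + C*K (J(C, K) = (C*K + 7*K) + C = (7*K + C*K) + C = C + 7*K + C*K)
(V + J(18, -16))*(-127) = (-332 + (18 + 7*(-16) + 18*(-16)))*(-127) = (-332 + (18 - 112 - 288))*(-127) = (-332 - 382)*(-127) = -714*(-127) = 90678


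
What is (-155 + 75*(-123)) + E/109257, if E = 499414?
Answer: -1024331246/109257 ≈ -9375.4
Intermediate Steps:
(-155 + 75*(-123)) + E/109257 = (-155 + 75*(-123)) + 499414/109257 = (-155 - 9225) + 499414*(1/109257) = -9380 + 499414/109257 = -1024331246/109257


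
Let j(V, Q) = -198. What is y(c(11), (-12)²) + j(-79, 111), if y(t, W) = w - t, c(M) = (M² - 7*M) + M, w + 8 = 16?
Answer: -245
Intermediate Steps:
w = 8 (w = -8 + 16 = 8)
c(M) = M² - 6*M
y(t, W) = 8 - t
y(c(11), (-12)²) + j(-79, 111) = (8 - 11*(-6 + 11)) - 198 = (8 - 11*5) - 198 = (8 - 1*55) - 198 = (8 - 55) - 198 = -47 - 198 = -245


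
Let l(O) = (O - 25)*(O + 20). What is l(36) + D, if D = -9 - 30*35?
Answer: -443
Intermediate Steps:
l(O) = (-25 + O)*(20 + O)
D = -1059 (D = -9 - 1050 = -1059)
l(36) + D = (-500 + 36² - 5*36) - 1059 = (-500 + 1296 - 180) - 1059 = 616 - 1059 = -443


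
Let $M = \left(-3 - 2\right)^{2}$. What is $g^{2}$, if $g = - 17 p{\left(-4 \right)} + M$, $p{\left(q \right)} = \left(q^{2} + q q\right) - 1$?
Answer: $252004$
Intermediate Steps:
$p{\left(q \right)} = -1 + 2 q^{2}$ ($p{\left(q \right)} = \left(q^{2} + q^{2}\right) - 1 = 2 q^{2} - 1 = -1 + 2 q^{2}$)
$M = 25$ ($M = \left(-5\right)^{2} = 25$)
$g = -502$ ($g = - 17 \left(-1 + 2 \left(-4\right)^{2}\right) + 25 = - 17 \left(-1 + 2 \cdot 16\right) + 25 = - 17 \left(-1 + 32\right) + 25 = \left(-17\right) 31 + 25 = -527 + 25 = -502$)
$g^{2} = \left(-502\right)^{2} = 252004$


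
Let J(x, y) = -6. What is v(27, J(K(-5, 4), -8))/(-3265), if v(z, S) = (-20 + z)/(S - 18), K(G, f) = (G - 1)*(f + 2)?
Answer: 7/78360 ≈ 8.9331e-5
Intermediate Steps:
K(G, f) = (-1 + G)*(2 + f)
v(z, S) = (-20 + z)/(-18 + S)
v(27, J(K(-5, 4), -8))/(-3265) = ((-20 + 27)/(-18 - 6))/(-3265) = (7/(-24))*(-1/3265) = -1/24*7*(-1/3265) = -7/24*(-1/3265) = 7/78360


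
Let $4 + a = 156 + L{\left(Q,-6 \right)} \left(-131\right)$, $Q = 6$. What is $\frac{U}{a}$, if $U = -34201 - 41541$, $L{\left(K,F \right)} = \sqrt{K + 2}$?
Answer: $\frac{1439098}{14273} + \frac{4961101 \sqrt{2}}{28546} \approx 346.61$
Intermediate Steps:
$L{\left(K,F \right)} = \sqrt{2 + K}$
$U = -75742$ ($U = -34201 - 41541 = -75742$)
$a = 152 - 262 \sqrt{2}$ ($a = -4 + \left(156 + \sqrt{2 + 6} \left(-131\right)\right) = -4 + \left(156 + \sqrt{8} \left(-131\right)\right) = -4 + \left(156 + 2 \sqrt{2} \left(-131\right)\right) = -4 + \left(156 - 262 \sqrt{2}\right) = 152 - 262 \sqrt{2} \approx -218.52$)
$\frac{U}{a} = - \frac{75742}{152 - 262 \sqrt{2}}$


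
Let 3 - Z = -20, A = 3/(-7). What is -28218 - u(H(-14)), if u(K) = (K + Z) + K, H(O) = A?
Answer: -197681/7 ≈ -28240.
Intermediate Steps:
A = -3/7 (A = 3*(-1/7) = -3/7 ≈ -0.42857)
Z = 23 (Z = 3 - 1*(-20) = 3 + 20 = 23)
H(O) = -3/7
u(K) = 23 + 2*K (u(K) = (K + 23) + K = (23 + K) + K = 23 + 2*K)
-28218 - u(H(-14)) = -28218 - (23 + 2*(-3/7)) = -28218 - (23 - 6/7) = -28218 - 1*155/7 = -28218 - 155/7 = -197681/7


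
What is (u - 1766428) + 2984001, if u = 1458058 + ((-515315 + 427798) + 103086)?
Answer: 2691200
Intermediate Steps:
u = 1473627 (u = 1458058 + (-87517 + 103086) = 1458058 + 15569 = 1473627)
(u - 1766428) + 2984001 = (1473627 - 1766428) + 2984001 = -292801 + 2984001 = 2691200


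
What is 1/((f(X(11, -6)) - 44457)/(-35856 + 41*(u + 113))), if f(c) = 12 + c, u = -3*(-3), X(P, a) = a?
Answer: 30854/44451 ≈ 0.69411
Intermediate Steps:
u = 9
1/((f(X(11, -6)) - 44457)/(-35856 + 41*(u + 113))) = 1/(((12 - 6) - 44457)/(-35856 + 41*(9 + 113))) = 1/((6 - 44457)/(-35856 + 41*122)) = 1/(-44451/(-35856 + 5002)) = 1/(-44451/(-30854)) = 1/(-44451*(-1/30854)) = 1/(44451/30854) = 30854/44451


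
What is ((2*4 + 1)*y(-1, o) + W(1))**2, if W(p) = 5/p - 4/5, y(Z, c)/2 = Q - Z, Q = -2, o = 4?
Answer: 4761/25 ≈ 190.44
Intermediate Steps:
y(Z, c) = -4 - 2*Z (y(Z, c) = 2*(-2 - Z) = -4 - 2*Z)
W(p) = -4/5 + 5/p (W(p) = 5/p - 4*1/5 = 5/p - 4/5 = -4/5 + 5/p)
((2*4 + 1)*y(-1, o) + W(1))**2 = ((2*4 + 1)*(-4 - 2*(-1)) + (-4/5 + 5/1))**2 = ((8 + 1)*(-4 + 2) + (-4/5 + 5*1))**2 = (9*(-2) + (-4/5 + 5))**2 = (-18 + 21/5)**2 = (-69/5)**2 = 4761/25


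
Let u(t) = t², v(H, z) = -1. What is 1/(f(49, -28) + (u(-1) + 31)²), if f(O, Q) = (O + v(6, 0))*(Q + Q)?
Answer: -1/1664 ≈ -0.00060096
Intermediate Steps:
f(O, Q) = 2*Q*(-1 + O) (f(O, Q) = (O - 1)*(Q + Q) = (-1 + O)*(2*Q) = 2*Q*(-1 + O))
1/(f(49, -28) + (u(-1) + 31)²) = 1/(2*(-28)*(-1 + 49) + ((-1)² + 31)²) = 1/(2*(-28)*48 + (1 + 31)²) = 1/(-2688 + 32²) = 1/(-2688 + 1024) = 1/(-1664) = -1/1664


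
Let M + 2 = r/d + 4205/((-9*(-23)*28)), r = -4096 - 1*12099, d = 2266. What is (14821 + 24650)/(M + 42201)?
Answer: 259200846828/277073093887 ≈ 0.93550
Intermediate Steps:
r = -16195 (r = -4096 - 12099 = -16195)
M = -55302581/6566868 (M = -2 + (-16195/2266 + 4205/((-9*(-23)*28))) = -2 + (-16195*1/2266 + 4205/((207*28))) = -2 + (-16195/2266 + 4205/5796) = -2 - 42168845/6566868 = -55302581/6566868 ≈ -8.4214)
(14821 + 24650)/(M + 42201) = (14821 + 24650)/(-55302581/6566868 + 42201) = 39471/(277073093887/6566868) = 39471*(6566868/277073093887) = 259200846828/277073093887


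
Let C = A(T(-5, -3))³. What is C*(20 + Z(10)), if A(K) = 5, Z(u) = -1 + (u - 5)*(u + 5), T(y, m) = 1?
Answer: 11750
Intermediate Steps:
Z(u) = -1 + (-5 + u)*(5 + u)
C = 125 (C = 5³ = 125)
C*(20 + Z(10)) = 125*(20 + (-26 + 10²)) = 125*(20 + (-26 + 100)) = 125*(20 + 74) = 125*94 = 11750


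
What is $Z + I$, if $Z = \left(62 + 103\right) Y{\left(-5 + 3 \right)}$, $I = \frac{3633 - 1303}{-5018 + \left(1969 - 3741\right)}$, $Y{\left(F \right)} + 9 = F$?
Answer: $- \frac{1232618}{679} \approx -1815.3$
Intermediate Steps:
$Y{\left(F \right)} = -9 + F$
$I = - \frac{233}{679}$ ($I = \frac{2330}{-5018 - 1772} = \frac{2330}{-6790} = 2330 \left(- \frac{1}{6790}\right) = - \frac{233}{679} \approx -0.34315$)
$Z = -1815$ ($Z = \left(62 + 103\right) \left(-9 + \left(-5 + 3\right)\right) = 165 \left(-9 - 2\right) = 165 \left(-11\right) = -1815$)
$Z + I = -1815 - \frac{233}{679} = - \frac{1232618}{679}$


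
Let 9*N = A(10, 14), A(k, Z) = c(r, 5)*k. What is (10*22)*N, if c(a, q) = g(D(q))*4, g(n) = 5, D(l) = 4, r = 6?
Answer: 44000/9 ≈ 4888.9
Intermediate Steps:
c(a, q) = 20 (c(a, q) = 5*4 = 20)
A(k, Z) = 20*k
N = 200/9 (N = (20*10)/9 = (1/9)*200 = 200/9 ≈ 22.222)
(10*22)*N = (10*22)*(200/9) = 220*(200/9) = 44000/9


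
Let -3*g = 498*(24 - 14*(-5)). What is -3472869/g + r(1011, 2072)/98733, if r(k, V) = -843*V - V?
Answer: 315598999105/1540629732 ≈ 204.85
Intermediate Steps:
r(k, V) = -844*V
g = -15604 (g = -166*(24 - 14*(-5)) = -166*(24 + 70) = -166*94 = -⅓*46812 = -15604)
-3472869/g + r(1011, 2072)/98733 = -3472869/(-15604) - 844*2072/98733 = -3472869*(-1/15604) - 1748768*1/98733 = 3472869/15604 - 1748768/98733 = 315598999105/1540629732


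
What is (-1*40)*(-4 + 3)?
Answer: 40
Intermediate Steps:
(-1*40)*(-4 + 3) = -40*(-1) = 40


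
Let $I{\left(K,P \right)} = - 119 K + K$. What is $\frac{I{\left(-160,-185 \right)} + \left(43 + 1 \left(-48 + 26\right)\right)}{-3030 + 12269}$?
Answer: $\frac{18901}{9239} \approx 2.0458$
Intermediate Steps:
$I{\left(K,P \right)} = - 118 K$
$\frac{I{\left(-160,-185 \right)} + \left(43 + 1 \left(-48 + 26\right)\right)}{-3030 + 12269} = \frac{\left(-118\right) \left(-160\right) + \left(43 + 1 \left(-48 + 26\right)\right)}{-3030 + 12269} = \frac{18880 + \left(43 + 1 \left(-22\right)\right)}{9239} = \left(18880 + \left(43 - 22\right)\right) \frac{1}{9239} = \left(18880 + 21\right) \frac{1}{9239} = 18901 \cdot \frac{1}{9239} = \frac{18901}{9239}$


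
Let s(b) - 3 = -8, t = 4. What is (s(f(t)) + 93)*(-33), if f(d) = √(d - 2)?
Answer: -2904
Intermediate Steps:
f(d) = √(-2 + d)
s(b) = -5 (s(b) = 3 - 8 = -5)
(s(f(t)) + 93)*(-33) = (-5 + 93)*(-33) = 88*(-33) = -2904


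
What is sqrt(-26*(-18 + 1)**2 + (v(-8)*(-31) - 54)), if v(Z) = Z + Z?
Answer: 4*I*sqrt(442) ≈ 84.095*I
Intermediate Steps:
v(Z) = 2*Z
sqrt(-26*(-18 + 1)**2 + (v(-8)*(-31) - 54)) = sqrt(-26*(-18 + 1)**2 + ((2*(-8))*(-31) - 54)) = sqrt(-26*(-17)**2 + (-16*(-31) - 54)) = sqrt(-26*289 + (496 - 54)) = sqrt(-7514 + 442) = sqrt(-7072) = 4*I*sqrt(442)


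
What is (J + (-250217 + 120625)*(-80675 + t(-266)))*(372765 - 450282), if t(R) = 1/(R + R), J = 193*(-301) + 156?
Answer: -107786251215303309/133 ≈ -8.1042e+14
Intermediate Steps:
J = -57937 (J = -58093 + 156 = -57937)
t(R) = 1/(2*R)
(J + (-250217 + 120625)*(-80675 + t(-266)))*(372765 - 450282) = (-57937 + (-250217 + 120625)*(-80675 + (½)/(-266)))*(372765 - 450282) = (-57937 - 129592*(-80675 + (½)*(-1/266)))*(-77517) = (-57937 - 129592*(-80675 - 1/532))*(-77517) = (-57937 - 129592*(-42919101/532))*(-77517) = (-57937 + 1390493034198/133)*(-77517) = (1390485328577/133)*(-77517) = -107786251215303309/133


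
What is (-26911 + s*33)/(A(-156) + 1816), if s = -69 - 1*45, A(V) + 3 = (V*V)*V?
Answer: 30673/3794603 ≈ 0.0080833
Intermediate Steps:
A(V) = -3 + V**3 (A(V) = -3 + (V*V)*V = -3 + V**2*V = -3 + V**3)
s = -114 (s = -69 - 45 = -114)
(-26911 + s*33)/(A(-156) + 1816) = (-26911 - 114*33)/((-3 + (-156)**3) + 1816) = (-26911 - 3762)/((-3 - 3796416) + 1816) = -30673/(-3796419 + 1816) = -30673/(-3794603) = -30673*(-1/3794603) = 30673/3794603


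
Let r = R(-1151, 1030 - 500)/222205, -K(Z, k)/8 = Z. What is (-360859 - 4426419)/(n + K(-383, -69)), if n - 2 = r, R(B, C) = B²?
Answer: -1063757107990/682605331 ≈ -1558.4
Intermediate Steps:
K(Z, k) = -8*Z
r = 1324801/222205 (r = (-1151)²/222205 = 1324801*(1/222205) = 1324801/222205 ≈ 5.9621)
n = 1769211/222205 (n = 2 + 1324801/222205 = 1769211/222205 ≈ 7.9621)
(-360859 - 4426419)/(n + K(-383, -69)) = (-360859 - 4426419)/(1769211/222205 - 8*(-383)) = -4787278/(1769211/222205 + 3064) = -4787278/682605331/222205 = -4787278*222205/682605331 = -1063757107990/682605331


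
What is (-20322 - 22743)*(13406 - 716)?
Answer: -546494850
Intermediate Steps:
(-20322 - 22743)*(13406 - 716) = -43065*12690 = -546494850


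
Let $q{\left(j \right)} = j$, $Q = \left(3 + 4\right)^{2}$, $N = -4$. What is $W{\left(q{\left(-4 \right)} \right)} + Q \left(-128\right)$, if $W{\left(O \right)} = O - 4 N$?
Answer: $-6260$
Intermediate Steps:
$Q = 49$ ($Q = 7^{2} = 49$)
$W{\left(O \right)} = 16 + O$ ($W{\left(O \right)} = O - -16 = O + 16 = 16 + O$)
$W{\left(q{\left(-4 \right)} \right)} + Q \left(-128\right) = \left(16 - 4\right) + 49 \left(-128\right) = 12 - 6272 = -6260$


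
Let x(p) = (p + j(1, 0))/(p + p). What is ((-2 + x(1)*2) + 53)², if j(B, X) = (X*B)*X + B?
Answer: 2809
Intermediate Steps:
j(B, X) = B + B*X² (j(B, X) = (B*X)*X + B = B*X² + B = B + B*X²)
x(p) = (1 + p)/(2*p) (x(p) = (p + 1*(1 + 0²))/(p + p) = (p + 1*(1 + 0))/((2*p)) = (p + 1*1)*(1/(2*p)) = (p + 1)*(1/(2*p)) = (1 + p)*(1/(2*p)) = (1 + p)/(2*p))
((-2 + x(1)*2) + 53)² = ((-2 + ((½)*(1 + 1)/1)*2) + 53)² = ((-2 + ((½)*1*2)*2) + 53)² = ((-2 + 1*2) + 53)² = ((-2 + 2) + 53)² = (0 + 53)² = 53² = 2809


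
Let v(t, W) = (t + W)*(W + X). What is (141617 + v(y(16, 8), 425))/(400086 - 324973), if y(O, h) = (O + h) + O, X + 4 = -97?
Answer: 292277/75113 ≈ 3.8912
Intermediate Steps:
X = -101 (X = -4 - 97 = -101)
y(O, h) = h + 2*O
v(t, W) = (-101 + W)*(W + t) (v(t, W) = (t + W)*(W - 101) = (W + t)*(-101 + W) = (-101 + W)*(W + t))
(141617 + v(y(16, 8), 425))/(400086 - 324973) = (141617 + (425² - 101*425 - 101*(8 + 2*16) + 425*(8 + 2*16)))/(400086 - 324973) = (141617 + (180625 - 42925 - 101*(8 + 32) + 425*(8 + 32)))/75113 = (141617 + (180625 - 42925 - 101*40 + 425*40))*(1/75113) = (141617 + (180625 - 42925 - 4040 + 17000))*(1/75113) = (141617 + 150660)*(1/75113) = 292277*(1/75113) = 292277/75113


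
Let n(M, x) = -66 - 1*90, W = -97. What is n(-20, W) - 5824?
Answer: -5980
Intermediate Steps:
n(M, x) = -156 (n(M, x) = -66 - 90 = -156)
n(-20, W) - 5824 = -156 - 5824 = -5980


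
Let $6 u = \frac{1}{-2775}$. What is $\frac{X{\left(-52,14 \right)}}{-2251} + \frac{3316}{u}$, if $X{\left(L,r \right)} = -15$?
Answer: $- \frac{124280861385}{2251} \approx -5.5211 \cdot 10^{7}$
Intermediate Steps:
$u = - \frac{1}{16650}$ ($u = \frac{1}{6 \left(-2775\right)} = \frac{1}{6} \left(- \frac{1}{2775}\right) = - \frac{1}{16650} \approx -6.006 \cdot 10^{-5}$)
$\frac{X{\left(-52,14 \right)}}{-2251} + \frac{3316}{u} = - \frac{15}{-2251} + \frac{3316}{- \frac{1}{16650}} = \left(-15\right) \left(- \frac{1}{2251}\right) + 3316 \left(-16650\right) = \frac{15}{2251} - 55211400 = - \frac{124280861385}{2251}$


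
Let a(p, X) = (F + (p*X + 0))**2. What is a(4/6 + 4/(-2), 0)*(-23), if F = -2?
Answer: -92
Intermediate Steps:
a(p, X) = (-2 + X*p)**2 (a(p, X) = (-2 + (p*X + 0))**2 = (-2 + (X*p + 0))**2 = (-2 + X*p)**2)
a(4/6 + 4/(-2), 0)*(-23) = (-2 + 0*(4/6 + 4/(-2)))**2*(-23) = (-2 + 0*(4*(1/6) + 4*(-1/2)))**2*(-23) = (-2 + 0*(2/3 - 2))**2*(-23) = (-2 + 0*(-4/3))**2*(-23) = (-2 + 0)**2*(-23) = (-2)**2*(-23) = 4*(-23) = -92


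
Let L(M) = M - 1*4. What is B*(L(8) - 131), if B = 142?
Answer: -18034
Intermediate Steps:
L(M) = -4 + M (L(M) = M - 4 = -4 + M)
B*(L(8) - 131) = 142*((-4 + 8) - 131) = 142*(4 - 131) = 142*(-127) = -18034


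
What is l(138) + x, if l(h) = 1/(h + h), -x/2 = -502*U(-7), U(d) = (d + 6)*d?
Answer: 1939729/276 ≈ 7028.0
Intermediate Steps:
U(d) = d*(6 + d) (U(d) = (6 + d)*d = d*(6 + d))
x = 7028 (x = -(-1004)*(-7*(6 - 7)) = -(-1004)*(-7*(-1)) = -(-1004)*7 = -2*(-3514) = 7028)
l(h) = 1/(2*h)
l(138) + x = (½)/138 + 7028 = (½)*(1/138) + 7028 = 1/276 + 7028 = 1939729/276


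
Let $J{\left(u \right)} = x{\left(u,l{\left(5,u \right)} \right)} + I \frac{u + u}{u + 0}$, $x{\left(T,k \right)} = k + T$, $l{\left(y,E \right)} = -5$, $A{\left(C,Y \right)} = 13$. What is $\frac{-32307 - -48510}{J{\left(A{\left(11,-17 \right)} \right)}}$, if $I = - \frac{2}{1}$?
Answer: $\frac{16203}{4} \approx 4050.8$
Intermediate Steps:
$x{\left(T,k \right)} = T + k$
$I = -2$ ($I = \left(-2\right) 1 = -2$)
$J{\left(u \right)} = -9 + u$ ($J{\left(u \right)} = \left(u - 5\right) - 2 \frac{u + u}{u + 0} = \left(-5 + u\right) - 2 \frac{2 u}{u} = \left(-5 + u\right) - 4 = -9 + u$)
$\frac{-32307 - -48510}{J{\left(A{\left(11,-17 \right)} \right)}} = \frac{-32307 - -48510}{-9 + 13} = \frac{-32307 + 48510}{4} = 16203 \cdot \frac{1}{4} = \frac{16203}{4}$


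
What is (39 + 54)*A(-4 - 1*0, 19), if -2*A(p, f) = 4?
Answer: -186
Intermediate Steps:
A(p, f) = -2 (A(p, f) = -½*4 = -2)
(39 + 54)*A(-4 - 1*0, 19) = (39 + 54)*(-2) = 93*(-2) = -186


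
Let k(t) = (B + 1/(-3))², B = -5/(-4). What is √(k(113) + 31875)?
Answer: √4590121/12 ≈ 178.54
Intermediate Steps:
B = 5/4 (B = -5*(-¼) = 5/4 ≈ 1.2500)
k(t) = 121/144 (k(t) = (5/4 + 1/(-3))² = (5/4 - ⅓)² = (11/12)² = 121/144)
√(k(113) + 31875) = √(121/144 + 31875) = √(4590121/144) = √4590121/12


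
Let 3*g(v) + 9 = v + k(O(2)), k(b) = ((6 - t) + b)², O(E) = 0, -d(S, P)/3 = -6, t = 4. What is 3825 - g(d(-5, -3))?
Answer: 11462/3 ≈ 3820.7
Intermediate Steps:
d(S, P) = 18 (d(S, P) = -3*(-6) = 18)
k(b) = (2 + b)² (k(b) = ((6 - 1*4) + b)² = ((6 - 4) + b)² = (2 + b)²)
g(v) = -5/3 + v/3 (g(v) = -3 + (v + (2 + 0)²)/3 = -3 + (v + 2²)/3 = -3 + (v + 4)/3 = -3 + (4 + v)/3 = -3 + (4/3 + v/3) = -5/3 + v/3)
3825 - g(d(-5, -3)) = 3825 - (-5/3 + (⅓)*18) = 3825 - (-5/3 + 6) = 3825 - 1*13/3 = 3825 - 13/3 = 11462/3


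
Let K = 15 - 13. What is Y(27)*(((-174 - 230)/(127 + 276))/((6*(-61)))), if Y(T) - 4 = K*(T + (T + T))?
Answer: 33532/73749 ≈ 0.45468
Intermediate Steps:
K = 2
Y(T) = 4 + 6*T (Y(T) = 4 + 2*(T + (T + T)) = 4 + 2*(T + 2*T) = 4 + 2*(3*T) = 4 + 6*T)
Y(27)*(((-174 - 230)/(127 + 276))/((6*(-61)))) = (4 + 6*27)*(((-174 - 230)/(127 + 276))/((6*(-61)))) = (4 + 162)*(-404/403/(-366)) = 166*(-404*1/403*(-1/366)) = 166*(-404/403*(-1/366)) = 166*(202/73749) = 33532/73749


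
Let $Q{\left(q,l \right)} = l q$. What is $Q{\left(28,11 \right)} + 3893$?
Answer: $4201$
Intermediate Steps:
$Q{\left(28,11 \right)} + 3893 = 11 \cdot 28 + 3893 = 308 + 3893 = 4201$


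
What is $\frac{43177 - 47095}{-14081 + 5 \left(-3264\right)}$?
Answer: $\frac{3918}{30401} \approx 0.12888$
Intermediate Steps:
$\frac{43177 - 47095}{-14081 + 5 \left(-3264\right)} = - \frac{3918}{-14081 - 16320} = - \frac{3918}{-30401} = \left(-3918\right) \left(- \frac{1}{30401}\right) = \frac{3918}{30401}$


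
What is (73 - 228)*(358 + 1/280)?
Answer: -3107471/56 ≈ -55491.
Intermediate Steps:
(73 - 228)*(358 + 1/280) = -155*(358 + 1/280) = -155*100241/280 = -3107471/56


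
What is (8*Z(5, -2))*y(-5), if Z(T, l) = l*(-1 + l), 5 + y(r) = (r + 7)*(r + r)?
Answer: -1200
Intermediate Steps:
y(r) = -5 + 2*r*(7 + r) (y(r) = -5 + (r + 7)*(r + r) = -5 + (7 + r)*(2*r) = -5 + 2*r*(7 + r))
(8*Z(5, -2))*y(-5) = (8*(-2*(-1 - 2)))*(-5 + 2*(-5)² + 14*(-5)) = (8*(-2*(-3)))*(-5 + 2*25 - 70) = (8*6)*(-5 + 50 - 70) = 48*(-25) = -1200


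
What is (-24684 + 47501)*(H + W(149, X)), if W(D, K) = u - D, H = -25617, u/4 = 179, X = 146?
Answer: -571565850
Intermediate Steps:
u = 716 (u = 4*179 = 716)
W(D, K) = 716 - D
(-24684 + 47501)*(H + W(149, X)) = (-24684 + 47501)*(-25617 + (716 - 1*149)) = 22817*(-25617 + (716 - 149)) = 22817*(-25617 + 567) = 22817*(-25050) = -571565850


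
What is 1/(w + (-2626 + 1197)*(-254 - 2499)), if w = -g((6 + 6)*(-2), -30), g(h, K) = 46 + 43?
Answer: 1/3933948 ≈ 2.5420e-7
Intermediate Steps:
g(h, K) = 89
w = -89 (w = -1*89 = -89)
1/(w + (-2626 + 1197)*(-254 - 2499)) = 1/(-89 + (-2626 + 1197)*(-254 - 2499)) = 1/(-89 - 1429*(-2753)) = 1/(-89 + 3934037) = 1/3933948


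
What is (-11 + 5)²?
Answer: 36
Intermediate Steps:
(-11 + 5)² = (-6)² = 36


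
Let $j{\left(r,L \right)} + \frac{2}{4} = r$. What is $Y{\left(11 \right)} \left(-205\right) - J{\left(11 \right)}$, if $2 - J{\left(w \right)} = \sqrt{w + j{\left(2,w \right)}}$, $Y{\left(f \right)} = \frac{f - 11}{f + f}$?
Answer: $-2 + \frac{5 \sqrt{2}}{2} \approx 1.5355$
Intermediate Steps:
$j{\left(r,L \right)} = - \frac{1}{2} + r$
$Y{\left(f \right)} = \frac{-11 + f}{2 f}$
$J{\left(w \right)} = 2 - \sqrt{\frac{3}{2} + w}$ ($J{\left(w \right)} = 2 - \sqrt{w + \left(- \frac{1}{2} + 2\right)} = 2 - \sqrt{w + \frac{3}{2}} = 2 - \sqrt{\frac{3}{2} + w}$)
$Y{\left(11 \right)} \left(-205\right) - J{\left(11 \right)} = \frac{-11 + 11}{2 \cdot 11} \left(-205\right) - \left(2 - \frac{\sqrt{6 + 4 \cdot 11}}{2}\right) = \frac{1}{2} \cdot \frac{1}{11} \cdot 0 \left(-205\right) - \left(2 - \frac{\sqrt{6 + 44}}{2}\right) = 0 \left(-205\right) - \left(2 - \frac{\sqrt{50}}{2}\right) = 0 - \left(2 - \frac{5 \sqrt{2}}{2}\right) = -2 + \frac{5 \sqrt{2}}{2}$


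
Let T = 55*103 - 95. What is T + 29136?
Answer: 34706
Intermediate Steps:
T = 5570 (T = 5665 - 95 = 5570)
T + 29136 = 5570 + 29136 = 34706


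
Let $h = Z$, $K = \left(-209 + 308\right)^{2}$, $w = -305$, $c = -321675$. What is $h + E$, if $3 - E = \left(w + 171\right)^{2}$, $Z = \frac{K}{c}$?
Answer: $- \frac{1925013692}{107225} \approx -17953.0$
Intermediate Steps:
$K = 9801$ ($K = 99^{2} = 9801$)
$Z = - \frac{3267}{107225}$ ($Z = \frac{9801}{-321675} = 9801 \left(- \frac{1}{321675}\right) = - \frac{3267}{107225} \approx -0.030469$)
$h = - \frac{3267}{107225} \approx -0.030469$
$E = -17953$ ($E = 3 - \left(-305 + 171\right)^{2} = 3 - \left(-134\right)^{2} = 3 - 17956 = -17953$)
$h + E = - \frac{3267}{107225} - 17953 = - \frac{1925013692}{107225}$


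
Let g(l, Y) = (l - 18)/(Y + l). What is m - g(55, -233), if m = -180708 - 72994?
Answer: -45158919/178 ≈ -2.5370e+5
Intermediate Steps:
m = -253702
g(l, Y) = (-18 + l)/(Y + l)
m - g(55, -233) = -253702 - (-18 + 55)/(-233 + 55) = -253702 - 37/(-178) = -253702 - (-1)*37/178 = -253702 - 1*(-37/178) = -253702 + 37/178 = -45158919/178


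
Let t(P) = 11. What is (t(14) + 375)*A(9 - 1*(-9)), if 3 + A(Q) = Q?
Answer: 5790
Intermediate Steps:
A(Q) = -3 + Q
(t(14) + 375)*A(9 - 1*(-9)) = (11 + 375)*(-3 + (9 - 1*(-9))) = 386*(-3 + (9 + 9)) = 386*(-3 + 18) = 386*15 = 5790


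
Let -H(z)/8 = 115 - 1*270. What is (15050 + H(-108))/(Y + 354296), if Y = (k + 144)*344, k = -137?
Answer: 8145/178352 ≈ 0.045668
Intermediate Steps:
H(z) = 1240 (H(z) = -8*(115 - 1*270) = -8*(115 - 270) = -8*(-155) = 1240)
Y = 2408 (Y = (-137 + 144)*344 = 7*344 = 2408)
(15050 + H(-108))/(Y + 354296) = (15050 + 1240)/(2408 + 354296) = 16290/356704 = 16290*(1/356704) = 8145/178352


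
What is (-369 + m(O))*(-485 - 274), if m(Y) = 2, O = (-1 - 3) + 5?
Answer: 278553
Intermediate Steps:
O = 1 (O = -4 + 5 = 1)
(-369 + m(O))*(-485 - 274) = (-369 + 2)*(-485 - 274) = -367*(-759) = 278553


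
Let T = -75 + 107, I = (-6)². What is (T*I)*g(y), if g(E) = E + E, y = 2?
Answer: 4608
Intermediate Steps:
g(E) = 2*E
I = 36
T = 32
(T*I)*g(y) = (32*36)*(2*2) = 1152*4 = 4608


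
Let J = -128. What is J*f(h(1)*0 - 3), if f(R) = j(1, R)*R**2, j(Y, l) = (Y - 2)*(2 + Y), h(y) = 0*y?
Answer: 3456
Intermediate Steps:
h(y) = 0
j(Y, l) = (-2 + Y)*(2 + Y)
f(R) = -3*R**2 (f(R) = (-4 + 1**2)*R**2 = (-4 + 1)*R**2 = -3*R**2)
J*f(h(1)*0 - 3) = -(-384)*(0*0 - 3)**2 = -(-384)*(0 - 3)**2 = -(-384)*(-3)**2 = -(-384)*9 = -128*(-27) = 3456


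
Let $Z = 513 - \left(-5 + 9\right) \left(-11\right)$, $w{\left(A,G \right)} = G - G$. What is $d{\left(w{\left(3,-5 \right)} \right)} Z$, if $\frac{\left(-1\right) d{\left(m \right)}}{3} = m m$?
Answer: $0$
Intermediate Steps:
$w{\left(A,G \right)} = 0$
$Z = 557$ ($Z = 513 - 4 \left(-11\right) = 513 - -44 = 513 + 44 = 557$)
$d{\left(m \right)} = - 3 m^{2}$ ($d{\left(m \right)} = - 3 m m = - 3 m^{2}$)
$d{\left(w{\left(3,-5 \right)} \right)} Z = - 3 \cdot 0^{2} \cdot 557 = \left(-3\right) 0 \cdot 557 = 0 \cdot 557 = 0$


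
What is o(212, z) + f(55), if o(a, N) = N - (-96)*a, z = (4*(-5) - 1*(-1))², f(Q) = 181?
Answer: 20894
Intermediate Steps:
z = 361 (z = (-20 + 1)² = (-19)² = 361)
o(a, N) = N + 96*a
o(212, z) + f(55) = (361 + 96*212) + 181 = (361 + 20352) + 181 = 20713 + 181 = 20894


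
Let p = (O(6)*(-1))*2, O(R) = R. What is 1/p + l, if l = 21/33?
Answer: 73/132 ≈ 0.55303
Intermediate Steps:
l = 7/11 (l = 21*(1/33) = 7/11 ≈ 0.63636)
p = -12 (p = (6*(-1))*2 = -6*2 = -12)
1/p + l = 1/(-12) + 7/11 = -1/12 + 7/11 = 73/132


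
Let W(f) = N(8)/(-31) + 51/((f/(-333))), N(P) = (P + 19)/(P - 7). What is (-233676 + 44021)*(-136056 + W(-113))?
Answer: 90291093882630/3503 ≈ 2.5775e+10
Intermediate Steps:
N(P) = (19 + P)/(-7 + P)
W(f) = -27/31 - 16983/f (W(f) = ((19 + 8)/(-7 + 8))/(-31) + 51/((f/(-333))) = (27/1)*(-1/31) + 51/((f*(-1/333))) = (1*27)*(-1/31) + 51/((-f/333)) = 27*(-1/31) + 51*(-333/f) = -27/31 - 16983/f)
(-233676 + 44021)*(-136056 + W(-113)) = (-233676 + 44021)*(-136056 + (-27/31 - 16983/(-113))) = -189655*(-136056 + (-27/31 - 16983*(-1/113))) = -189655*(-136056 + (-27/31 + 16983/113)) = -189655*(-136056 + 523422/3503) = -189655*(-476080746/3503) = 90291093882630/3503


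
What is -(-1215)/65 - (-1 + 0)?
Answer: 256/13 ≈ 19.692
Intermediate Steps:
-(-1215)/65 - (-1 + 0) = -(-1215)/65 - 1*(-1) = -135*(-9/65) + 1 = 243/13 + 1 = 256/13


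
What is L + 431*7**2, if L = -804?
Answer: 20315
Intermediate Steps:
L + 431*7**2 = -804 + 431*7**2 = -804 + 431*49 = -804 + 21119 = 20315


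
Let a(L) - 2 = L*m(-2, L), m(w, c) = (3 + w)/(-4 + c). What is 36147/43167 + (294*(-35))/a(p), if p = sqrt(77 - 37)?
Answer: -1628245097/532393 + 10290*sqrt(10)/37 ≈ -2178.9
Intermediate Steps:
m(w, c) = (3 + w)/(-4 + c)
p = 2*sqrt(10) (p = sqrt(40) = 2*sqrt(10) ≈ 6.3246)
a(L) = 2 + L/(-4 + L) (a(L) = 2 + L*((3 - 2)/(-4 + L)) = 2 + L*(1/(-4 + L)) = 2 + L/(-4 + L))
36147/43167 + (294*(-35))/a(p) = 36147/43167 + (294*(-35))/(((-8 + 3*(2*sqrt(10)))/(-4 + 2*sqrt(10)))) = 36147*(1/43167) - 10290*(-4 + 2*sqrt(10))/(-8 + 6*sqrt(10)) = 12049/14389 - 10290*(-4 + 2*sqrt(10))/(-8 + 6*sqrt(10))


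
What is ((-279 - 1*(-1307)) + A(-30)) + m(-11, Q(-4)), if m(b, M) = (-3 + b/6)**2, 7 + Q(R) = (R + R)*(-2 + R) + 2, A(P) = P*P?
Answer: 70249/36 ≈ 1951.4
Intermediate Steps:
A(P) = P**2
Q(R) = -5 + 2*R*(-2 + R) (Q(R) = -7 + ((R + R)*(-2 + R) + 2) = -7 + ((2*R)*(-2 + R) + 2) = -7 + (2*R*(-2 + R) + 2) = -7 + (2 + 2*R*(-2 + R)) = -5 + 2*R*(-2 + R))
m(b, M) = (-3 + b/6)**2 (m(b, M) = (-3 + b*(1/6))**2 = (-3 + b/6)**2)
((-279 - 1*(-1307)) + A(-30)) + m(-11, Q(-4)) = ((-279 - 1*(-1307)) + (-30)**2) + (-18 - 11)**2/36 = ((-279 + 1307) + 900) + (1/36)*(-29)**2 = (1028 + 900) + (1/36)*841 = 1928 + 841/36 = 70249/36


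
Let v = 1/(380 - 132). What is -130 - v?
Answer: -32241/248 ≈ -130.00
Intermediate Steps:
v = 1/248 ≈ 0.0040323
-130 - v = -130 - 1*1/248 = -130 - 1/248 = -32241/248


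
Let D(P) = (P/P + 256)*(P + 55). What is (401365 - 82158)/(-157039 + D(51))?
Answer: -10297/4187 ≈ -2.4593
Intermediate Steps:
D(P) = 14135 + 257*P (D(P) = (1 + 256)*(55 + P) = 257*(55 + P) = 14135 + 257*P)
(401365 - 82158)/(-157039 + D(51)) = (401365 - 82158)/(-157039 + (14135 + 257*51)) = 319207/(-157039 + (14135 + 13107)) = 319207/(-157039 + 27242) = 319207/(-129797) = 319207*(-1/129797) = -10297/4187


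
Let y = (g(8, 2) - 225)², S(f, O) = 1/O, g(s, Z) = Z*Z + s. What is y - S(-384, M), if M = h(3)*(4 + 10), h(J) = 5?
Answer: 3175829/70 ≈ 45369.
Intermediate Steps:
g(s, Z) = s + Z² (g(s, Z) = Z² + s = s + Z²)
M = 70 (M = 5*(4 + 10) = 5*14 = 70)
y = 45369 (y = ((8 + 2²) - 225)² = ((8 + 4) - 225)² = (12 - 225)² = (-213)² = 45369)
y - S(-384, M) = 45369 - 1/70 = 3175829/70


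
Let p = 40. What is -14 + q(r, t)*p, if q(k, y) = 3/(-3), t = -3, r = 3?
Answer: -54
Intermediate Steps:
q(k, y) = -1 (q(k, y) = 3*(-⅓) = -1)
-14 + q(r, t)*p = -14 - 1*40 = -14 - 40 = -54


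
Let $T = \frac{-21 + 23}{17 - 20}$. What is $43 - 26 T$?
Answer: $\frac{181}{3} \approx 60.333$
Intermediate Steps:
$T = - \frac{2}{3}$ ($T = \frac{2}{-3} = 2 \left(- \frac{1}{3}\right) = - \frac{2}{3} \approx -0.66667$)
$43 - 26 T = 43 - - \frac{52}{3} = 43 + \frac{52}{3} = \frac{181}{3}$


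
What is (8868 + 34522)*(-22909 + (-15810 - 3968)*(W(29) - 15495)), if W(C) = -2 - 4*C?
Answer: 13397573906950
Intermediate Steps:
(8868 + 34522)*(-22909 + (-15810 - 3968)*(W(29) - 15495)) = (8868 + 34522)*(-22909 + (-15810 - 3968)*((-2 - 4*29) - 15495)) = 43390*(-22909 - 19778*((-2 - 116) - 15495)) = 43390*(-22909 - 19778*(-118 - 15495)) = 43390*(-22909 - 19778*(-15613)) = 43390*(-22909 + 308793914) = 43390*308771005 = 13397573906950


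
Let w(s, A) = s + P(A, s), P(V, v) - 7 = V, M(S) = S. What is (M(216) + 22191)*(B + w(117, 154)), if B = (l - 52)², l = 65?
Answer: 10015929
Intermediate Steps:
P(V, v) = 7 + V
B = 169 (B = (65 - 52)² = 13² = 169)
w(s, A) = 7 + A + s (w(s, A) = s + (7 + A) = 7 + A + s)
(M(216) + 22191)*(B + w(117, 154)) = (216 + 22191)*(169 + (7 + 154 + 117)) = 22407*(169 + 278) = 22407*447 = 10015929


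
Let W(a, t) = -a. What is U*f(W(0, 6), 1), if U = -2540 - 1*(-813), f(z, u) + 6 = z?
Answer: 10362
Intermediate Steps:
f(z, u) = -6 + z
U = -1727 (U = -2540 + 813 = -1727)
U*f(W(0, 6), 1) = -1727*(-6 - 1*0) = -1727*(-6 + 0) = -1727*(-6) = 10362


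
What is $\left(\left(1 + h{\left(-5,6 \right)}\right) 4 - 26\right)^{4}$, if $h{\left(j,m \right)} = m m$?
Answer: $221533456$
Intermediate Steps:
$h{\left(j,m \right)} = m^{2}$
$\left(\left(1 + h{\left(-5,6 \right)}\right) 4 - 26\right)^{4} = \left(\left(1 + 6^{2}\right) 4 - 26\right)^{4} = \left(\left(1 + 36\right) 4 - 26\right)^{4} = \left(37 \cdot 4 - 26\right)^{4} = \left(148 - 26\right)^{4} = 122^{4} = 221533456$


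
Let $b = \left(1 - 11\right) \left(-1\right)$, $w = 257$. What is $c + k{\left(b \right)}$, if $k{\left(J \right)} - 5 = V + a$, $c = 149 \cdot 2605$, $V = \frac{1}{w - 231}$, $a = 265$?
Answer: $\frac{10098791}{26} \approx 3.8842 \cdot 10^{5}$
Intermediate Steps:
$V = \frac{1}{26}$ ($V = \frac{1}{257 - 231} = \frac{1}{26} \approx 0.038462$)
$b = 10$ ($b = \left(-10\right) \left(-1\right) = 10$)
$c = 388145$
$k{\left(J \right)} = \frac{7021}{26}$ ($k{\left(J \right)} = 5 + \left(\frac{1}{26} + 265\right) = 5 + \frac{6891}{26} = \frac{7021}{26}$)
$c + k{\left(b \right)} = 388145 + \frac{7021}{26} = \frac{10098791}{26}$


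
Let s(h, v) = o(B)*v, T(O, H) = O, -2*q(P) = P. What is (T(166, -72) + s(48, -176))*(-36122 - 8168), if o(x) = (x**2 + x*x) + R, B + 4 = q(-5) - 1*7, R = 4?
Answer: 1150211300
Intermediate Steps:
q(P) = -P/2
B = -17/2 (B = -4 + (-1/2*(-5) - 1*7) = -4 + (5/2 - 7) = -4 - 9/2 = -17/2 ≈ -8.5000)
o(x) = 4 + 2*x**2 (o(x) = (x**2 + x*x) + 4 = (x**2 + x**2) + 4 = 2*x**2 + 4 = 4 + 2*x**2)
s(h, v) = 297*v/2 (s(h, v) = (4 + 2*(-17/2)**2)*v = (4 + 2*(289/4))*v = (4 + 289/2)*v = 297*v/2)
(T(166, -72) + s(48, -176))*(-36122 - 8168) = (166 + (297/2)*(-176))*(-36122 - 8168) = (166 - 26136)*(-44290) = -25970*(-44290) = 1150211300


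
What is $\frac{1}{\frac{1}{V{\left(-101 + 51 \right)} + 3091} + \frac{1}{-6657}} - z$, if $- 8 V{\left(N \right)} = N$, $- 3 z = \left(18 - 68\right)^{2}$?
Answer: $\frac{283018219}{42717} \approx 6625.4$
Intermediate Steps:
$z = - \frac{2500}{3}$ ($z = - \frac{\left(18 - 68\right)^{2}}{3} = - \frac{\left(-50\right)^{2}}{3} = \left(- \frac{1}{3}\right) 2500 = - \frac{2500}{3} \approx -833.33$)
$V{\left(N \right)} = - \frac{N}{8}$
$\frac{1}{\frac{1}{V{\left(-101 + 51 \right)} + 3091} + \frac{1}{-6657}} - z = \frac{1}{\frac{1}{- \frac{-101 + 51}{8} + 3091} + \frac{1}{-6657}} - - \frac{2500}{3} = \frac{1}{\frac{1}{\left(- \frac{1}{8}\right) \left(-50\right) + 3091} - \frac{1}{6657}} + \frac{2500}{3} = \frac{1}{\frac{1}{\frac{25}{4} + 3091} - \frac{1}{6657}} + \frac{2500}{3} = \frac{1}{\frac{1}{\frac{12389}{4}} - \frac{1}{6657}} + \frac{2500}{3} = \frac{1}{\frac{4}{12389} - \frac{1}{6657}} + \frac{2500}{3} = \frac{1}{\frac{14239}{82473573}} + \frac{2500}{3} = \frac{82473573}{14239} + \frac{2500}{3} = \frac{283018219}{42717}$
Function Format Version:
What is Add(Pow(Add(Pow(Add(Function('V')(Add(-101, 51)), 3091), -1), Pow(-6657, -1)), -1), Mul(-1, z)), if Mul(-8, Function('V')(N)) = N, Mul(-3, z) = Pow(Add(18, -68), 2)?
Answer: Rational(283018219, 42717) ≈ 6625.4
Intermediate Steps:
z = Rational(-2500, 3) (z = Mul(Rational(-1, 3), Pow(Add(18, -68), 2)) = Mul(Rational(-1, 3), Pow(-50, 2)) = Mul(Rational(-1, 3), 2500) = Rational(-2500, 3) ≈ -833.33)
Function('V')(N) = Mul(Rational(-1, 8), N)
Add(Pow(Add(Pow(Add(Function('V')(Add(-101, 51)), 3091), -1), Pow(-6657, -1)), -1), Mul(-1, z)) = Add(Pow(Add(Pow(Add(Mul(Rational(-1, 8), Add(-101, 51)), 3091), -1), Pow(-6657, -1)), -1), Mul(-1, Rational(-2500, 3))) = Add(Pow(Add(Pow(Add(Mul(Rational(-1, 8), -50), 3091), -1), Rational(-1, 6657)), -1), Rational(2500, 3)) = Add(Pow(Add(Pow(Add(Rational(25, 4), 3091), -1), Rational(-1, 6657)), -1), Rational(2500, 3)) = Add(Pow(Add(Pow(Rational(12389, 4), -1), Rational(-1, 6657)), -1), Rational(2500, 3)) = Add(Pow(Add(Rational(4, 12389), Rational(-1, 6657)), -1), Rational(2500, 3)) = Add(Pow(Rational(14239, 82473573), -1), Rational(2500, 3)) = Add(Rational(82473573, 14239), Rational(2500, 3)) = Rational(283018219, 42717)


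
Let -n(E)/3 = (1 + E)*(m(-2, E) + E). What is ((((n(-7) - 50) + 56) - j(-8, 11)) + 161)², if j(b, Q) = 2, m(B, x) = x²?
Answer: 848241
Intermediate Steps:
n(E) = -3*(1 + E)*(E + E²) (n(E) = -3*(1 + E)*(E² + E) = -3*(1 + E)*(E + E²))
((((n(-7) - 50) + 56) - j(-8, 11)) + 161)² = ((((3*(-7)*(-1 - 1*(-7)² - 2*(-7)) - 50) + 56) - 1*2) + 161)² = ((((3*(-7)*(-1 - 1*49 + 14) - 50) + 56) - 2) + 161)² = ((((3*(-7)*(-1 - 49 + 14) - 50) + 56) - 2) + 161)² = ((((3*(-7)*(-36) - 50) + 56) - 2) + 161)² = ((((756 - 50) + 56) - 2) + 161)² = (((706 + 56) - 2) + 161)² = ((762 - 2) + 161)² = (760 + 161)² = 921² = 848241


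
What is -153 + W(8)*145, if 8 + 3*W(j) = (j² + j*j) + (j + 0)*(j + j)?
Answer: 35501/3 ≈ 11834.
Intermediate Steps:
W(j) = -8/3 + 4*j²/3 (W(j) = -8/3 + ((j² + j*j) + (j + 0)*(j + j))/3 = -8/3 + ((j² + j²) + j*(2*j))/3 = -8/3 + (2*j² + 2*j²)/3 = -8/3 + (4*j²)/3 = -8/3 + 4*j²/3)
-153 + W(8)*145 = -153 + (-8/3 + (4/3)*8²)*145 = -153 + (-8/3 + (4/3)*64)*145 = -153 + (-8/3 + 256/3)*145 = -153 + (248/3)*145 = -153 + 35960/3 = 35501/3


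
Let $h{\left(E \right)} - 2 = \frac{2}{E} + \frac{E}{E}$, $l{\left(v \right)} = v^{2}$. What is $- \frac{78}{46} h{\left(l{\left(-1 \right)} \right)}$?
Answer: $- \frac{195}{23} \approx -8.4783$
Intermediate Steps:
$h{\left(E \right)} = 3 + \frac{2}{E}$ ($h{\left(E \right)} = 2 + \left(\frac{2}{E} + \frac{E}{E}\right) = 2 + \left(\frac{2}{E} + 1\right) = 2 + \left(1 + \frac{2}{E}\right) = 3 + \frac{2}{E}$)
$- \frac{78}{46} h{\left(l{\left(-1 \right)} \right)} = - \frac{78}{46} \left(3 + \frac{2}{\left(-1\right)^{2}}\right) = \left(-78\right) \frac{1}{46} \left(3 + \frac{2}{1}\right) = - \frac{39 \left(3 + 2 \cdot 1\right)}{23} = - \frac{39 \left(3 + 2\right)}{23} = \left(- \frac{39}{23}\right) 5 = - \frac{195}{23}$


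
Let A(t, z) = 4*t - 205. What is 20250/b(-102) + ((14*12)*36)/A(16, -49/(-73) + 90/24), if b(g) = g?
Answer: -192897/799 ≈ -241.42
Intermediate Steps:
A(t, z) = -205 + 4*t
20250/b(-102) + ((14*12)*36)/A(16, -49/(-73) + 90/24) = 20250/(-102) + ((14*12)*36)/(-205 + 4*16) = 20250*(-1/102) + (168*36)/(-205 + 64) = -3375/17 + 6048/(-141) = -3375/17 + 6048*(-1/141) = -3375/17 - 2016/47 = -192897/799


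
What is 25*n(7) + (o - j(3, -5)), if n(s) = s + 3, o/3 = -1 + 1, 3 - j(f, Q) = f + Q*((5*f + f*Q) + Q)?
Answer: 275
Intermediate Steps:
j(f, Q) = 3 - f - Q*(Q + 5*f + Q*f) (j(f, Q) = 3 - (f + Q*((5*f + f*Q) + Q)) = 3 - (f + Q*((5*f + Q*f) + Q)) = 3 - (f + Q*(Q + 5*f + Q*f)) = 3 + (-f - Q*(Q + 5*f + Q*f)) = 3 - f - Q*(Q + 5*f + Q*f))
o = 0 (o = 3*(-1 + 1) = 3*0 = 0)
n(s) = 3 + s
25*n(7) + (o - j(3, -5)) = 25*(3 + 7) + (0 - (3 - 1*3 - 1*(-5)**2 - 1*3*(-5)**2 - 5*(-5)*3)) = 25*10 + (0 - (3 - 3 - 1*25 - 1*3*25 + 75)) = 250 + (0 - (3 - 3 - 25 - 75 + 75)) = 250 + (0 - 1*(-25)) = 250 + (0 + 25) = 250 + 25 = 275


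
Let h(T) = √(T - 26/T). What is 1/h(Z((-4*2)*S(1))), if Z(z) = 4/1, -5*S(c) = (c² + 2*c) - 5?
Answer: -I*√10/5 ≈ -0.63246*I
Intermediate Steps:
S(c) = 1 - 2*c/5 - c²/5 (S(c) = -((c² + 2*c) - 5)/5 = -(-5 + c² + 2*c)/5 = 1 - 2*c/5 - c²/5)
Z(z) = 4 (Z(z) = 4*1 = 4)
1/h(Z((-4*2)*S(1))) = 1/(√(4 - 26/4)) = 1/(√(4 - 26*¼)) = 1/(√(4 - 13/2)) = 1/(√(-5/2)) = 1/(I*√10/2) = -I*√10/5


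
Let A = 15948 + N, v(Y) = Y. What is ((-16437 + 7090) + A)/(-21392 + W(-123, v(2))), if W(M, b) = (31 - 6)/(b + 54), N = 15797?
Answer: -418096/399309 ≈ -1.0470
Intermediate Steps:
W(M, b) = 25/(54 + b)
A = 31745 (A = 15948 + 15797 = 31745)
((-16437 + 7090) + A)/(-21392 + W(-123, v(2))) = ((-16437 + 7090) + 31745)/(-21392 + 25/(54 + 2)) = (-9347 + 31745)/(-21392 + 25/56) = 22398/(-21392 + 25*(1/56)) = 22398/(-21392 + 25/56) = 22398/(-1197927/56) = 22398*(-56/1197927) = -418096/399309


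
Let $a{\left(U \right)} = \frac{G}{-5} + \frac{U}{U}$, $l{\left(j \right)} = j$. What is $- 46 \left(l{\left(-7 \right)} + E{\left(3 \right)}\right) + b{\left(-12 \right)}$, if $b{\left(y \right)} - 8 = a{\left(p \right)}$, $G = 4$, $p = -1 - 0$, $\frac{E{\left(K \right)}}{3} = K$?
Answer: $- \frac{419}{5} \approx -83.8$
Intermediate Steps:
$E{\left(K \right)} = 3 K$
$p = -1$ ($p = -1 + 0 = -1$)
$a{\left(U \right)} = \frac{1}{5}$ ($a{\left(U \right)} = \frac{4}{-5} + \frac{U}{U} = 4 \left(- \frac{1}{5}\right) + 1 = - \frac{4}{5} + 1 = \frac{1}{5}$)
$b{\left(y \right)} = \frac{41}{5}$ ($b{\left(y \right)} = 8 + \frac{1}{5} = \frac{41}{5}$)
$- 46 \left(l{\left(-7 \right)} + E{\left(3 \right)}\right) + b{\left(-12 \right)} = - 46 \left(-7 + 3 \cdot 3\right) + \frac{41}{5} = - 46 \left(-7 + 9\right) + \frac{41}{5} = \left(-46\right) 2 + \frac{41}{5} = -92 + \frac{41}{5} = - \frac{419}{5}$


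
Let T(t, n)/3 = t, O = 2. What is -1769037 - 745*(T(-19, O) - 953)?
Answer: -1016587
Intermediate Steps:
T(t, n) = 3*t
-1769037 - 745*(T(-19, O) - 953) = -1769037 - 745*(3*(-19) - 953) = -1769037 - 745*(-57 - 953) = -1769037 - 745*(-1010) = -1769037 + 752450 = -1016587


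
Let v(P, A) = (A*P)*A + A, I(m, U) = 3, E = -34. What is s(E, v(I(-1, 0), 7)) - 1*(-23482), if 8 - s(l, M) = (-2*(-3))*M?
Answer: 22566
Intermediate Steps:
v(P, A) = A + P*A**2 (v(P, A) = P*A**2 + A = A + P*A**2)
s(l, M) = 8 - 6*M (s(l, M) = 8 - (-2*(-3))*M = 8 - 6*M)
s(E, v(I(-1, 0), 7)) - 1*(-23482) = (8 - 42*(1 + 7*3)) - 1*(-23482) = (8 - 42*(1 + 21)) + 23482 = (8 - 42*22) + 23482 = (8 - 6*154) + 23482 = (8 - 924) + 23482 = -916 + 23482 = 22566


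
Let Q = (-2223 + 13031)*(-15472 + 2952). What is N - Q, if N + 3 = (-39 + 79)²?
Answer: 135317757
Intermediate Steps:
N = 1597 (N = -3 + (-39 + 79)² = -3 + 40² = -3 + 1600 = 1597)
Q = -135316160 (Q = 10808*(-12520) = -135316160)
N - Q = 1597 - 1*(-135316160) = 1597 + 135316160 = 135317757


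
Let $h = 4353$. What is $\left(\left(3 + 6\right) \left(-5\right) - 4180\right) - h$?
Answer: $-8578$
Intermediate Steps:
$\left(\left(3 + 6\right) \left(-5\right) - 4180\right) - h = \left(\left(3 + 6\right) \left(-5\right) - 4180\right) - 4353 = \left(9 \left(-5\right) - 4180\right) - 4353 = \left(-45 - 4180\right) - 4353 = -4225 - 4353 = -8578$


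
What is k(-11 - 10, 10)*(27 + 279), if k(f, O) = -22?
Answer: -6732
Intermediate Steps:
k(-11 - 10, 10)*(27 + 279) = -22*(27 + 279) = -22*306 = -6732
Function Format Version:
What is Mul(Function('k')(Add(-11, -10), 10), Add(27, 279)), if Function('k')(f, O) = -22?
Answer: -6732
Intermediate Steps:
Mul(Function('k')(Add(-11, -10), 10), Add(27, 279)) = Mul(-22, Add(27, 279)) = Mul(-22, 306) = -6732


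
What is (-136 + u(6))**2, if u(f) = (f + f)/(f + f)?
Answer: 18225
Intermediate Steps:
u(f) = 1 (u(f) = (2*f)/((2*f)) = (2*f)*(1/(2*f)) = 1)
(-136 + u(6))**2 = (-136 + 1)**2 = (-135)**2 = 18225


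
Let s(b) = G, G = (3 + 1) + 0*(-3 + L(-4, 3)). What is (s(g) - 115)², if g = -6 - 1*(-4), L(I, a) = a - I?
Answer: 12321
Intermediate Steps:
g = -2 (g = -6 + 4 = -2)
G = 4 (G = (3 + 1) + 0*(-3 + (3 - 1*(-4))) = 4 + 0*(-3 + (3 + 4)) = 4 + 0*(-3 + 7) = 4 + 0*4 = 4 + 0 = 4)
s(b) = 4
(s(g) - 115)² = (4 - 115)² = (-111)² = 12321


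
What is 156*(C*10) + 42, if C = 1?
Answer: 1602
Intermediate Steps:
156*(C*10) + 42 = 156*(1*10) + 42 = 156*10 + 42 = 1560 + 42 = 1602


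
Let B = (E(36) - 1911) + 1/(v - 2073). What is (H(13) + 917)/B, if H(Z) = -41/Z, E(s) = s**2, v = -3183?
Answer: -62441280/42021733 ≈ -1.4859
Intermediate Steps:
B = -3232441/5256 (B = (36**2 - 1911) + 1/(-3183 - 2073) = (1296 - 1911) + 1/(-5256) = -615 - 1/5256 = -3232441/5256 ≈ -615.00)
(H(13) + 917)/B = (-41/13 + 917)/(-3232441/5256) = (-41*1/13 + 917)*(-5256/3232441) = (-41/13 + 917)*(-5256/3232441) = (11880/13)*(-5256/3232441) = -62441280/42021733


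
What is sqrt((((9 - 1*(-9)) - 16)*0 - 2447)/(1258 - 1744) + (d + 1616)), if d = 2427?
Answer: sqrt(11804070)/54 ≈ 63.624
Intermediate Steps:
sqrt((((9 - 1*(-9)) - 16)*0 - 2447)/(1258 - 1744) + (d + 1616)) = sqrt((((9 - 1*(-9)) - 16)*0 - 2447)/(1258 - 1744) + (2427 + 1616)) = sqrt((((9 + 9) - 16)*0 - 2447)/(-486) + 4043) = sqrt(((18 - 16)*0 - 2447)*(-1/486) + 4043) = sqrt((2*0 - 2447)*(-1/486) + 4043) = sqrt((0 - 2447)*(-1/486) + 4043) = sqrt(-2447*(-1/486) + 4043) = sqrt(2447/486 + 4043) = sqrt(1967345/486) = sqrt(11804070)/54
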